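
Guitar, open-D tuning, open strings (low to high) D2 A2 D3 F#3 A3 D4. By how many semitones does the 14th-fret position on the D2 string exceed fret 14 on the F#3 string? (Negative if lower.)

-16 semitones

D2 at fret 14 → E3 (MIDI 52); F#3 at fret 14 → G#4 (MIDI 68).
52 − 68 = -16, so the two pitches are 16 semitones apart.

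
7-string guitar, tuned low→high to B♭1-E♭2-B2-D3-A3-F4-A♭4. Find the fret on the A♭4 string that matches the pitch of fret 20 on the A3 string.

9

A3 at fret 20 is A3 + 20 semitones = F5.
The open A♭4 string is 11 semitones above the open A3, so the same pitch on the A♭4 string lies at fret 20 − 11 = 9.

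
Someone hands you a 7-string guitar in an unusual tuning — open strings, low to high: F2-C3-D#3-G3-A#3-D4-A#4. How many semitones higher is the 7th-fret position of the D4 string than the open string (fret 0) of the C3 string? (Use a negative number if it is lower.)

D4 at fret 7 → A4 (MIDI 69); C3 at fret 0 → C3 (MIDI 48).
69 − 48 = 21, so the two pitches are 21 semitones apart.

21 semitones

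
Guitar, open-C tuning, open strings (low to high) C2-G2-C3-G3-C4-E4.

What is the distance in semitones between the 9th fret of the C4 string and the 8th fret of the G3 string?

C4 at fret 9 → A4 (MIDI 69); G3 at fret 8 → D#4 (MIDI 63).
69 − 63 = 6, so the two pitches are 6 semitones apart, with A4 the higher.

6 semitones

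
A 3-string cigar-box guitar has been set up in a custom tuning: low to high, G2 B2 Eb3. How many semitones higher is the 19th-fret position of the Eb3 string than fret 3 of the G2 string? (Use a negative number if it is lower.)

24 semitones

Eb3 at fret 19 → Bb4 (MIDI 70); G2 at fret 3 → Bb2 (MIDI 46).
70 − 46 = 24, so the two pitches are 24 semitones apart.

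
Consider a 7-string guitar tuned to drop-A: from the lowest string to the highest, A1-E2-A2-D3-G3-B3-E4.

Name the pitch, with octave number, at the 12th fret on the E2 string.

Each fret is one semitone, so E2 + 12 = E3.

E3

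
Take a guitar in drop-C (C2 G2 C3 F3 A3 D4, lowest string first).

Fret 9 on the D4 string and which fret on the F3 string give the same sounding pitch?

Fret 9 on D4 is MIDI 62 + 9 = 71 (B4). On the F3 string (open MIDI 53), that pitch is 71 − 53 = fret 18.

18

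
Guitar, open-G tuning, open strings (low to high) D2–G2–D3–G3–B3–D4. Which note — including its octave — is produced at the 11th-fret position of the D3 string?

D3 is MIDI 50. Adding 11 gives 61, which is C♯4.

C♯4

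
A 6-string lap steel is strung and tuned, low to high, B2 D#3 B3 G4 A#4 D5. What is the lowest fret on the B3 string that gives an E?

From B3, count semitones up the chromatic scale until reaching E: B–C–C#–D–D#–E — 5 steps.

5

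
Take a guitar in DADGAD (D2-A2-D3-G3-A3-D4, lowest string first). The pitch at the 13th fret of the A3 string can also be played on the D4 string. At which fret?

8

Fret 13 on A3 is MIDI 57 + 13 = 70 (A#4). On the D4 string (open MIDI 62), that pitch is 70 − 62 = fret 8.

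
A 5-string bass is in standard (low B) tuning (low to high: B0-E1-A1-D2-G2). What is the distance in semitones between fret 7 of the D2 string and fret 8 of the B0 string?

14 semitones

D2 at fret 7 → A2 (MIDI 45); B0 at fret 8 → G1 (MIDI 31).
45 − 31 = 14, so the two pitches are 14 semitones apart, with A2 the higher.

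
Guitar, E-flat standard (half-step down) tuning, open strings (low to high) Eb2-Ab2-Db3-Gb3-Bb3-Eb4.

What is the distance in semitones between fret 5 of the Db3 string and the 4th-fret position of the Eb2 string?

Db3 at fret 5 → Gb3 (MIDI 54); Eb2 at fret 4 → G2 (MIDI 43).
54 − 43 = 11, so the two pitches are 11 semitones apart, with Gb3 the higher.

11 semitones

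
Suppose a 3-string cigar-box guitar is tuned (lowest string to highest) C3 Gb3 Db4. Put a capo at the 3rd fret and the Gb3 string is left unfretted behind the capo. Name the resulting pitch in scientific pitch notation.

A3

The capo raises the open Gb3 by 3 semitones to A3; fretting 0 more gives Gb3 + 3 + 0 = Gb3 + 3 semitones = A3.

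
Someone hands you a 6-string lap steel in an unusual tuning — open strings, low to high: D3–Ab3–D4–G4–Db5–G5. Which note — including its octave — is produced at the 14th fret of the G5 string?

Each fret is one semitone, so G5 + 14 = A6.

A6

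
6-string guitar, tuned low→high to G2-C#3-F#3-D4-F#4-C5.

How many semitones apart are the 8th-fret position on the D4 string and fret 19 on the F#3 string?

3 semitones

D4 at fret 8 → A#4 (MIDI 70); F#3 at fret 19 → C#5 (MIDI 73).
70 − 73 = -3, so the two pitches are 3 semitones apart, with C#5 the higher.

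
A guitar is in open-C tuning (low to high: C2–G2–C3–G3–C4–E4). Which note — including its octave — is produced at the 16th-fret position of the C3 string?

Each fret is one semitone, so C3 + 16 = E4.

E4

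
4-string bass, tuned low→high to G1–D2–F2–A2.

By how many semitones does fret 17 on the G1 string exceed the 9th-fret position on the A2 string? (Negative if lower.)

G1 at fret 17 → C3 (MIDI 48); A2 at fret 9 → F♯3 (MIDI 54).
48 − 54 = -6, so the two pitches are 6 semitones apart.

-6 semitones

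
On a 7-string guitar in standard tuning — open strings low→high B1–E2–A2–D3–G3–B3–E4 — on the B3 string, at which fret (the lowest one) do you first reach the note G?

8

From B3, count semitones up the chromatic scale until reaching G: B–C–C#–D–D#–E–F–F#–G — 8 steps.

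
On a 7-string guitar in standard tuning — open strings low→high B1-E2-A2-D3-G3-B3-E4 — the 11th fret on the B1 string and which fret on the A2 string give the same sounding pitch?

1

B1 at fret 11 is B1 + 11 semitones = A#2.
The open A2 string is 10 semitones above the open B1, so the same pitch on the A2 string lies at fret 11 − 10 = 1.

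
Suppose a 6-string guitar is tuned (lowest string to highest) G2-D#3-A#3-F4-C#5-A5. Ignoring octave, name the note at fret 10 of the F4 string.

D#

F4 is MIDI 65. Adding 10 gives 75; 75 mod 12 = 3, i.e. D#.
(Equivalently spelled Eb.)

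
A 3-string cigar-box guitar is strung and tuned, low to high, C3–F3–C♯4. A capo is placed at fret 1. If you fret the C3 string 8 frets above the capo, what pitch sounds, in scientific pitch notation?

A3

The capo raises the open C3 by 1 semitone to C♯3; fretting 8 more gives C3 + 1 + 8 = C3 + 9 semitones = A3.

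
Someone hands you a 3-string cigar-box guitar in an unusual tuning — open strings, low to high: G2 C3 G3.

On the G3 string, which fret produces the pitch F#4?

11

F#4 is 11 semitones above the open G3 (G–G#–A–A#–…–E–F–F#), so it sits at fret 11.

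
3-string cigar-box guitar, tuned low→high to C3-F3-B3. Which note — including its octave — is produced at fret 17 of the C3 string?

F4

Each fret is one semitone, so C3 + 17 = F4.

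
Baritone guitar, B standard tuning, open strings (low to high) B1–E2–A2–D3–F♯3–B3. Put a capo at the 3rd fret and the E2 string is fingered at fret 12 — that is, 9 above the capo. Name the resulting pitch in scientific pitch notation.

E3

The capo raises the open E2 by 3 semitones to G2; fretting 9 more gives E2 + 3 + 9 = E2 + 12 semitones = E3.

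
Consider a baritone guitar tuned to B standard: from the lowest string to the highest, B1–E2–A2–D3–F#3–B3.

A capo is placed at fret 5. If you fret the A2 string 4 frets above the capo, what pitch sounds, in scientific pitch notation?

The capo raises the open A2 by 5 semitones to D3; fretting 4 more gives A2 + 5 + 4 = A2 + 9 semitones = F#3.

F#3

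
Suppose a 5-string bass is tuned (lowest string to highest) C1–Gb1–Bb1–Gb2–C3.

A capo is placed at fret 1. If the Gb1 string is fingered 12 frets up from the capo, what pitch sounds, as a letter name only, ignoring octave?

The capo raises the open Gb1 by 1 semitone to G1; fretting 12 more gives Gb1 + 1 + 12 = Gb1 + 13 semitones, landing on G.

G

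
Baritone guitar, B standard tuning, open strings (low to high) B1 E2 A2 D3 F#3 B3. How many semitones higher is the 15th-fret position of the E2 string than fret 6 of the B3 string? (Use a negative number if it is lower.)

E2 at fret 15 → G3 (MIDI 55); B3 at fret 6 → F4 (MIDI 65).
55 − 65 = -10, so the two pitches are 10 semitones apart.

-10 semitones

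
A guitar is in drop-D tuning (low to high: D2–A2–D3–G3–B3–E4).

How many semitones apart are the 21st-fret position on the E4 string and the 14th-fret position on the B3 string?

E4 at fret 21 → C♯6 (MIDI 85); B3 at fret 14 → C♯5 (MIDI 73).
85 − 73 = 12, so the two pitches are 12 semitones apart, with C♯6 the higher.

12 semitones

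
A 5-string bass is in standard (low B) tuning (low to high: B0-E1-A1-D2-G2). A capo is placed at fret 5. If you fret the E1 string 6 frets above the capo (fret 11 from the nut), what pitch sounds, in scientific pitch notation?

D#2

The capo raises the open E1 by 5 semitones to A1; fretting 6 more gives E1 + 5 + 6 = E1 + 11 semitones = D#2.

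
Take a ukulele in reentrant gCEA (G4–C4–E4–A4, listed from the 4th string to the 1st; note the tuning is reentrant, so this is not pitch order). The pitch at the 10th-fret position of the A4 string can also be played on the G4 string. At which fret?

12

A4 at fret 10 is A4 + 10 semitones = G5.
The open G4 string is 2 semitones below the open A4, so the same pitch on the G4 string lies at fret 10 + 2 = 12.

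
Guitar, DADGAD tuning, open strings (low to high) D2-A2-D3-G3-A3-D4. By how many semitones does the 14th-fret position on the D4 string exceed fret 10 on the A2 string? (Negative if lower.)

D4 at fret 14 → E5 (MIDI 76); A2 at fret 10 → G3 (MIDI 55).
76 − 55 = 21, so the two pitches are 21 semitones apart.

21 semitones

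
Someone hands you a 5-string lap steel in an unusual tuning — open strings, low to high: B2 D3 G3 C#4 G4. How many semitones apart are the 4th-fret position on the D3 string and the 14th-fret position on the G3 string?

15 semitones

D3 at fret 4 → F#3 (MIDI 54); G3 at fret 14 → A4 (MIDI 69).
54 − 69 = -15, so the two pitches are 15 semitones apart, with A4 the higher.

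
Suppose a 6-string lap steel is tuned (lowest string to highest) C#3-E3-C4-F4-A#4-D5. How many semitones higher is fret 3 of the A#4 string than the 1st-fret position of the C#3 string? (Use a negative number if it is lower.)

23 semitones

A#4 at fret 3 → C#5 (MIDI 73); C#3 at fret 1 → D3 (MIDI 50).
73 − 50 = 23, so the two pitches are 23 semitones apart.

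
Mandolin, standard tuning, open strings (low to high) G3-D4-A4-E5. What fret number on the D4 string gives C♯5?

C♯5 is 11 semitones above the open D4 (D–D#–E–F–…–B–C–C#), so it sits at fret 11.

11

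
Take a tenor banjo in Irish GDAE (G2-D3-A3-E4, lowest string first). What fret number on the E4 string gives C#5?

C#5 is 9 semitones above the open E4 (E–F–F#–G–G#–A–A#–B–C–C#), so it sits at fret 9.

9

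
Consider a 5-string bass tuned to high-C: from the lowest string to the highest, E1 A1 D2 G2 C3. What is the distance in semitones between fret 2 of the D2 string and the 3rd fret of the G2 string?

6 semitones

D2 at fret 2 → E2 (MIDI 40); G2 at fret 3 → A♯2 (MIDI 46).
40 − 46 = -6, so the two pitches are 6 semitones apart, with A♯2 the higher.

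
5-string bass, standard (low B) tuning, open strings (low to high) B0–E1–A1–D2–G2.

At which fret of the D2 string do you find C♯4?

23

C♯4 is 23 semitones above the open D2 (D–D#–E–F–…–B–C–C#), so it sits at fret 23.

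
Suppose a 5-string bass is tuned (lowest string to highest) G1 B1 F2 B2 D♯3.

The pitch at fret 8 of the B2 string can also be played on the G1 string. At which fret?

24

Fret 8 on B2 is MIDI 47 + 8 = 55 (G3). On the G1 string (open MIDI 31), that pitch is 55 − 31 = fret 24.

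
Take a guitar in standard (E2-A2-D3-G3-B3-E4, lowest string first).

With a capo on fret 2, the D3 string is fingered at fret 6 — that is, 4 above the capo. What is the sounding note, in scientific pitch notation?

The capo raises the open D3 by 2 semitones to E3; fretting 4 more gives D3 + 2 + 4 = D3 + 6 semitones = G#3.

G#3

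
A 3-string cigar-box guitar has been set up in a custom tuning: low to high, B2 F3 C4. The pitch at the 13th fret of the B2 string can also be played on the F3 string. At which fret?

Fret 13 on B2 is MIDI 47 + 13 = 60 (C4). On the F3 string (open MIDI 53), that pitch is 60 − 53 = fret 7.

7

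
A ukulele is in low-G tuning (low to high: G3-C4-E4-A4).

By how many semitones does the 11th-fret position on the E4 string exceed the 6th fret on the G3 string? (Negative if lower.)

14 semitones

E4 at fret 11 → D♯5 (MIDI 75); G3 at fret 6 → C♯4 (MIDI 61).
75 − 61 = 14, so the two pitches are 14 semitones apart.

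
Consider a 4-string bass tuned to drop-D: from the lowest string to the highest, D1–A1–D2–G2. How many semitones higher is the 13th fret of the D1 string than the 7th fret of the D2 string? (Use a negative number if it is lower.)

D1 at fret 13 → D♯2 (MIDI 39); D2 at fret 7 → A2 (MIDI 45).
39 − 45 = -6, so the two pitches are 6 semitones apart.

-6 semitones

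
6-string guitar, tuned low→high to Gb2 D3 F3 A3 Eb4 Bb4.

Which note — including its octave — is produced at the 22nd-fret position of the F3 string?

Eb5

Each fret is one semitone, so F3 + 22 = Eb5.
(Equivalently spelled D#5.)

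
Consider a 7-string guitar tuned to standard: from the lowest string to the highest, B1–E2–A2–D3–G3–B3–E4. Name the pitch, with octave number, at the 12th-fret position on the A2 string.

A3

The open A2 string plus 12 semitones: A–A#–B–C–…–G–G#–A.
The walk passes from B into C once, so the octave number goes from 2 to 3.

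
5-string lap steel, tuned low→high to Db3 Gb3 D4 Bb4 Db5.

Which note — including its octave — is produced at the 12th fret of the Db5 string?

The open Db5 string plus 12 semitones: Db–D–Eb–E–…–B–C–Db.
The walk passes from B into C once, so the octave number goes from 5 to 6.
(Equivalently spelled C#6.)

Db6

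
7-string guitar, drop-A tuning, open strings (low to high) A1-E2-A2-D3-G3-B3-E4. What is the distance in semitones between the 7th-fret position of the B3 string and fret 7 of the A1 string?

26 semitones

B3 at fret 7 → F#4 (MIDI 66); A1 at fret 7 → E2 (MIDI 40).
66 − 40 = 26, so the two pitches are 26 semitones apart, with F#4 the higher.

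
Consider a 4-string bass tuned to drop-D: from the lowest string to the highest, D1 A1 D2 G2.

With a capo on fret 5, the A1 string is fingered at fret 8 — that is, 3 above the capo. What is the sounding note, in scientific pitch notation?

F2

The capo raises the open A1 by 5 semitones to D2; fretting 3 more gives A1 + 5 + 3 = A1 + 8 semitones = F2.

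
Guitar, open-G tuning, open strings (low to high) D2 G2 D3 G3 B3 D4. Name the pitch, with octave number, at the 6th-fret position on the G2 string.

G2 is MIDI 43. Adding 6 gives 49, which is C♯3.
(Equivalently spelled D♭3.)

C♯3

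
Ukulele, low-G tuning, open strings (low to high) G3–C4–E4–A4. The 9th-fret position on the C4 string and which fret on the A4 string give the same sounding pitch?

Fret 9 on C4 is MIDI 60 + 9 = 69 (A4). On the A4 string (open MIDI 69), that pitch is 69 − 69 = fret 0.

0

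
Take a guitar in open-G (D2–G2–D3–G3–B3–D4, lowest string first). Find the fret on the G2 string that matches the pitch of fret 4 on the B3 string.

20

Fret 4 on B3 is MIDI 59 + 4 = 63 (D♯4). On the G2 string (open MIDI 43), that pitch is 63 − 43 = fret 20.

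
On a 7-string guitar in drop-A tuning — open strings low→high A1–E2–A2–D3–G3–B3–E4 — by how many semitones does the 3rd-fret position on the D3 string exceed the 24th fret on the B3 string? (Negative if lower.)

D3 at fret 3 → F3 (MIDI 53); B3 at fret 24 → B5 (MIDI 83).
53 − 83 = -30, so the two pitches are 30 semitones apart.

-30 semitones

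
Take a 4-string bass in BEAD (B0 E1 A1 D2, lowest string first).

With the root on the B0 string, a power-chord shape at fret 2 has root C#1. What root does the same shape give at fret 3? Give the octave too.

Moving from fret 2 to fret 3 shifts the root by 1 semitone.
C#1 up 1 semitone is D1.

D1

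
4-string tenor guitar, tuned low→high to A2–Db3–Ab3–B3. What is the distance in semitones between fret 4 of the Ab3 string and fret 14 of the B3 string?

13 semitones

Ab3 at fret 4 → C4 (MIDI 60); B3 at fret 14 → Db5 (MIDI 73).
60 − 73 = -13, so the two pitches are 13 semitones apart, with Db5 the higher.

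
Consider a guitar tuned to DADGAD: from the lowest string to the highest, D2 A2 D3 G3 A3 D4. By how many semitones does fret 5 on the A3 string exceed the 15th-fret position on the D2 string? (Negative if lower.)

A3 at fret 5 → D4 (MIDI 62); D2 at fret 15 → F3 (MIDI 53).
62 − 53 = 9, so the two pitches are 9 semitones apart.

9 semitones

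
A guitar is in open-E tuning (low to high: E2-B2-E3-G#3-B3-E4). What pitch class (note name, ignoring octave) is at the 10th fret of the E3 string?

D

E3 is MIDI 52. Adding 10 gives 62; 62 mod 12 = 2, i.e. D.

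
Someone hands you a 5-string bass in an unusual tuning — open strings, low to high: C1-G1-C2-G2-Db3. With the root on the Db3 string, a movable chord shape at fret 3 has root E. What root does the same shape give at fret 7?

Ab

Moving from fret 3 to fret 7 shifts the root by 4 semitones.
E up 4 semitones is Ab.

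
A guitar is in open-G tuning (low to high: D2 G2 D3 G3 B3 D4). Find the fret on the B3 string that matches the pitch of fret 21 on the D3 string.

D3 at fret 21 is D3 + 21 semitones = B4.
The open B3 string is 9 semitones above the open D3, so the same pitch on the B3 string lies at fret 21 − 9 = 12.

12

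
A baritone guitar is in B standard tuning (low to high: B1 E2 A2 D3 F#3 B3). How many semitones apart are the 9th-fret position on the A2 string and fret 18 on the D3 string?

A2 at fret 9 → F#3 (MIDI 54); D3 at fret 18 → G#4 (MIDI 68).
54 − 68 = -14, so the two pitches are 14 semitones apart, with G#4 the higher.

14 semitones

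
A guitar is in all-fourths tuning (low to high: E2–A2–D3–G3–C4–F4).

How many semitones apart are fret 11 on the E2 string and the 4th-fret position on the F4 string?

E2 at fret 11 → D#3 (MIDI 51); F4 at fret 4 → A4 (MIDI 69).
51 − 69 = -18, so the two pitches are 18 semitones apart, with A4 the higher.

18 semitones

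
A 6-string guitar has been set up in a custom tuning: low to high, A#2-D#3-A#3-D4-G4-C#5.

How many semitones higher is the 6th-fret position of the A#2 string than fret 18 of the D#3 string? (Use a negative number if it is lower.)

A#2 at fret 6 → E3 (MIDI 52); D#3 at fret 18 → A4 (MIDI 69).
52 − 69 = -17, so the two pitches are 17 semitones apart.

-17 semitones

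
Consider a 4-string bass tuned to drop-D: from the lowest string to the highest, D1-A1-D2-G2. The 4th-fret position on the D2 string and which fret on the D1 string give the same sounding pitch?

D2 at fret 4 is D2 + 4 semitones = F#2.
The open D1 string is 12 semitones below the open D2, so the same pitch on the D1 string lies at fret 4 + 12 = 16.

16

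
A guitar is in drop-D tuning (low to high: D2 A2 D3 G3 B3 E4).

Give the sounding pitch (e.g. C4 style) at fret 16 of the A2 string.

The open A2 string plus 16 semitones: A–A#–B–C–…–B–C–C#.
The walk passes from B into C 2 times, so the octave number goes from 2 to 4.
(Equivalently spelled D♭4.)

C♯4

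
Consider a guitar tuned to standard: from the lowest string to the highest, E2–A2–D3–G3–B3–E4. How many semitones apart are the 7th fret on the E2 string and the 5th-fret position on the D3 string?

8 semitones

E2 at fret 7 → B2 (MIDI 47); D3 at fret 5 → G3 (MIDI 55).
47 − 55 = -8, so the two pitches are 8 semitones apart, with G3 the higher.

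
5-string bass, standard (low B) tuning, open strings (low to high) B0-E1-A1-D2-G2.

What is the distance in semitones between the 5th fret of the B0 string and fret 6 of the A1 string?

B0 at fret 5 → E1 (MIDI 28); A1 at fret 6 → D#2 (MIDI 39).
28 − 39 = -11, so the two pitches are 11 semitones apart, with D#2 the higher.

11 semitones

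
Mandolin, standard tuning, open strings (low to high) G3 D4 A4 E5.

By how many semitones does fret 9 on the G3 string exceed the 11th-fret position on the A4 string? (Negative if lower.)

-16 semitones

G3 at fret 9 → E4 (MIDI 64); A4 at fret 11 → G#5 (MIDI 80).
64 − 80 = -16, so the two pitches are 16 semitones apart.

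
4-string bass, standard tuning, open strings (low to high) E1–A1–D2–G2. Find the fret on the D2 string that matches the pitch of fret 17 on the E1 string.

E1 at fret 17 is E1 + 17 semitones = A2.
The open D2 string is 10 semitones above the open E1, so the same pitch on the D2 string lies at fret 17 − 10 = 7.

7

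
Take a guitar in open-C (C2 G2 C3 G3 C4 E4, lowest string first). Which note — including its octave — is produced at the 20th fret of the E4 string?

The open E4 string plus 20 semitones: E–F–F#–G–…–A#–B–C.
The walk passes from B into C 2 times, so the octave number goes from 4 to 6.

C6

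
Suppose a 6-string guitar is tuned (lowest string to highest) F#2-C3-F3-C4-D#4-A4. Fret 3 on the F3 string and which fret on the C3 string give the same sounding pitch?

8

Fret 3 on F3 is MIDI 53 + 3 = 56 (G#3). On the C3 string (open MIDI 48), that pitch is 56 − 48 = fret 8.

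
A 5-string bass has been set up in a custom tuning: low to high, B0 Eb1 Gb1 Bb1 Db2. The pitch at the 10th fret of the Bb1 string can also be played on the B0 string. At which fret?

21

Fret 10 on Bb1 is MIDI 34 + 10 = 44 (Ab2). On the B0 string (open MIDI 23), that pitch is 44 − 23 = fret 21.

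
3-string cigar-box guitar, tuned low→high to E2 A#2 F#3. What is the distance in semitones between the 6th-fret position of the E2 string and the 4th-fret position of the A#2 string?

E2 at fret 6 → A#2 (MIDI 46); A#2 at fret 4 → D3 (MIDI 50).
46 − 50 = -4, so the two pitches are 4 semitones apart, with D3 the higher.

4 semitones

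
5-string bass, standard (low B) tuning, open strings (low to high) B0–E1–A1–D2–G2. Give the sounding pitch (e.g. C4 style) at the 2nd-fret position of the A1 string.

B1

The open A1 string plus 2 semitones: A–A#–B.
No B→C boundary is crossed, so the octave stays at 1.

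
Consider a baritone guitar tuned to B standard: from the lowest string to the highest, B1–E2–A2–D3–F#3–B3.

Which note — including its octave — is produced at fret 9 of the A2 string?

F#3

A2 is MIDI 45. Adding 9 gives 54, which is F#3.
(Equivalently spelled Gb3.)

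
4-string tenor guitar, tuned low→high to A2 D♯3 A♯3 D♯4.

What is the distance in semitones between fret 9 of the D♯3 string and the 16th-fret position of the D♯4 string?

19 semitones

D♯3 at fret 9 → C4 (MIDI 60); D♯4 at fret 16 → G5 (MIDI 79).
60 − 79 = -19, so the two pitches are 19 semitones apart, with G5 the higher.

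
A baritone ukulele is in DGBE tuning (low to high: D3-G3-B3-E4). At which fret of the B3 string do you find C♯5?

C♯5 is 14 semitones above the open B3 (B–C–C#–D–…–B–C–C#), so it sits at fret 14.

14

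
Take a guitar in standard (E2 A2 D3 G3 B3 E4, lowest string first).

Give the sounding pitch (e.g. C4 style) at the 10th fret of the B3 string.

B3 is MIDI 59. Adding 10 gives 69, which is A4.

A4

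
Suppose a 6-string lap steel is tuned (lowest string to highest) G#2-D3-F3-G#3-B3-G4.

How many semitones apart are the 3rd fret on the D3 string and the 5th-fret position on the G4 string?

19 semitones

D3 at fret 3 → F3 (MIDI 53); G4 at fret 5 → C5 (MIDI 72).
53 − 72 = -19, so the two pitches are 19 semitones apart, with C5 the higher.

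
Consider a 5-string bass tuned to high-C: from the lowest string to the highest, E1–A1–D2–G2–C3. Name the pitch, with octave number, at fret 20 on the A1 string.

The open A1 string plus 20 semitones: A–A#–B–C–…–D#–E–F.
The walk passes from B into C 2 times, so the octave number goes from 1 to 3.

F3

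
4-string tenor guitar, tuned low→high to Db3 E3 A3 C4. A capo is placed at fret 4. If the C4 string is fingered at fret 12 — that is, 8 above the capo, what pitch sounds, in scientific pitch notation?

C5

The capo raises the open C4 by 4 semitones to E4; fretting 8 more gives C4 + 4 + 8 = C4 + 12 semitones = C5.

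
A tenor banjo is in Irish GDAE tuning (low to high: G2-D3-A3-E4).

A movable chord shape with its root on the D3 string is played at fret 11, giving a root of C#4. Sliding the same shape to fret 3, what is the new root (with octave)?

Moving from fret 11 to fret 3 shifts the root by -8 semitones.
C#4 down 8 semitones is F3.

F3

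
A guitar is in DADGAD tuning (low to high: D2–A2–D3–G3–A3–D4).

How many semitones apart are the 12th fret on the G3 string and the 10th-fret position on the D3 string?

7 semitones

G3 at fret 12 → G4 (MIDI 67); D3 at fret 10 → C4 (MIDI 60).
67 − 60 = 7, so the two pitches are 7 semitones apart, with G4 the higher.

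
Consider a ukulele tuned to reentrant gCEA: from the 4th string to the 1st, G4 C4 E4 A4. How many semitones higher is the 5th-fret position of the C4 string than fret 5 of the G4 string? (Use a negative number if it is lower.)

C4 at fret 5 → F4 (MIDI 65); G4 at fret 5 → C5 (MIDI 72).
65 − 72 = -7, so the two pitches are 7 semitones apart.

-7 semitones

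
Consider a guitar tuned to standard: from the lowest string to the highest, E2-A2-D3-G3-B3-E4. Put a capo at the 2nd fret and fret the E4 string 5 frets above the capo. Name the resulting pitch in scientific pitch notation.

B4

The capo raises the open E4 by 2 semitones to F♯4; fretting 5 more gives E4 + 2 + 5 = E4 + 7 semitones = B4.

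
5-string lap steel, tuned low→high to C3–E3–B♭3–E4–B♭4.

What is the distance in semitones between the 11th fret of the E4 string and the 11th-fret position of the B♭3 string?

6 semitones

E4 at fret 11 → E♭5 (MIDI 75); B♭3 at fret 11 → A4 (MIDI 69).
75 − 69 = 6, so the two pitches are 6 semitones apart, with E♭5 the higher.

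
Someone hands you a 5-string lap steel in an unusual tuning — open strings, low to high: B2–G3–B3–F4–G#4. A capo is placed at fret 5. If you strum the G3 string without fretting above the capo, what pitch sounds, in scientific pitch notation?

The capo raises the open G3 by 5 semitones to C4; fretting 0 more gives G3 + 5 + 0 = G3 + 5 semitones = C4.

C4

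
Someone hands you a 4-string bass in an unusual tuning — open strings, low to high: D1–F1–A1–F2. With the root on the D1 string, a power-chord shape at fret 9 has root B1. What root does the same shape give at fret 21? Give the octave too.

Moving from fret 9 to fret 21 shifts the root by 12 semitones.
B1 up 12 semitones is B2.

B2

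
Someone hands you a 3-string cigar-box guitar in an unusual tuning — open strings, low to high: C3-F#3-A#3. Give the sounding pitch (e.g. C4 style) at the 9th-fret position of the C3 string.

C3 is MIDI 48. Adding 9 gives 57, which is A3.

A3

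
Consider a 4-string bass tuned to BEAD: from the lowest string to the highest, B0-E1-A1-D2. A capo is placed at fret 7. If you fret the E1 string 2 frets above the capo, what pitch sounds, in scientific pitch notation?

C#2

The capo raises the open E1 by 7 semitones to B1; fretting 2 more gives E1 + 7 + 2 = E1 + 9 semitones = C#2.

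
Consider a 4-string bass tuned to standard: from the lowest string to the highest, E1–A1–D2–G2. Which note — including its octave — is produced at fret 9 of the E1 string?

C#2

E1 is MIDI 28. Adding 9 gives 37, which is C#2.
(Equivalently spelled Db2.)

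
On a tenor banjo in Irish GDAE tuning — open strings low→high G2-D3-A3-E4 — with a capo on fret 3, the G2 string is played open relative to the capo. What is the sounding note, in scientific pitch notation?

The capo raises the open G2 by 3 semitones to A#2; fretting 0 more gives G2 + 3 + 0 = G2 + 3 semitones = A#2.

A#2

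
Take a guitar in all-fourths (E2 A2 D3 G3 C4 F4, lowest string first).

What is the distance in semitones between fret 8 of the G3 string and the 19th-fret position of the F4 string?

21 semitones

G3 at fret 8 → D#4 (MIDI 63); F4 at fret 19 → C6 (MIDI 84).
63 − 84 = -21, so the two pitches are 21 semitones apart, with C6 the higher.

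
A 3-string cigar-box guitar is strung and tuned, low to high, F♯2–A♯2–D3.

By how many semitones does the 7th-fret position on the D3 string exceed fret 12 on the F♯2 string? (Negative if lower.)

3 semitones

D3 at fret 7 → A3 (MIDI 57); F♯2 at fret 12 → F♯3 (MIDI 54).
57 − 54 = 3, so the two pitches are 3 semitones apart.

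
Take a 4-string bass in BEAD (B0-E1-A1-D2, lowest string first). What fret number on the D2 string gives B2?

9

B2 is 9 semitones above the open D2 (D–D#–E–F–F#–G–G#–A–A#–B), so it sits at fret 9.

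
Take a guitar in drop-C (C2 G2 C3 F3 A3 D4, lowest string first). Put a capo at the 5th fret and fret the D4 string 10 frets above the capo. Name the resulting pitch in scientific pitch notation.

The capo raises the open D4 by 5 semitones to G4; fretting 10 more gives D4 + 5 + 10 = D4 + 15 semitones = F5.

F5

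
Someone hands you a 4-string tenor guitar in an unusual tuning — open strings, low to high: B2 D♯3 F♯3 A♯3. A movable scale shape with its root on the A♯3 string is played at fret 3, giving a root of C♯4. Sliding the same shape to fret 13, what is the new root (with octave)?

Moving from fret 3 to fret 13 shifts the root by 10 semitones.
C♯4 up 10 semitones is B4.

B4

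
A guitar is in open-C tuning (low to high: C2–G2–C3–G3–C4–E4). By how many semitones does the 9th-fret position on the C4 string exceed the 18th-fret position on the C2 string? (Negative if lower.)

C4 at fret 9 → A4 (MIDI 69); C2 at fret 18 → F#3 (MIDI 54).
69 − 54 = 15, so the two pitches are 15 semitones apart.

15 semitones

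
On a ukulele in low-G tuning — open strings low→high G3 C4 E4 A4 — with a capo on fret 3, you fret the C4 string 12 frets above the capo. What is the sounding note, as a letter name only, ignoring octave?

The capo raises the open C4 by 3 semitones to D♯4; fretting 12 more gives C4 + 3 + 12 = C4 + 15 semitones, landing on D♯.
(Also written E♭.)

D♯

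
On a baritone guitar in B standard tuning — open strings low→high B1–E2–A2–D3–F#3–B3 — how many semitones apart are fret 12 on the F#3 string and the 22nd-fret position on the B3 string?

15 semitones

F#3 at fret 12 → F#4 (MIDI 66); B3 at fret 22 → A5 (MIDI 81).
66 − 81 = -15, so the two pitches are 15 semitones apart, with A5 the higher.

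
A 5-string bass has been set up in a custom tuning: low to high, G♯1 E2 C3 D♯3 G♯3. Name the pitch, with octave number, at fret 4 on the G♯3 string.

C4

The open G♯3 string plus 4 semitones: G#–A–A#–B–C.
The walk passes from B into C once, so the octave number goes from 3 to 4.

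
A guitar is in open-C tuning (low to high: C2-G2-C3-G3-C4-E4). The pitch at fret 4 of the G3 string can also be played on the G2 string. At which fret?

16

Fret 4 on G3 is MIDI 55 + 4 = 59 (B3). On the G2 string (open MIDI 43), that pitch is 59 − 43 = fret 16.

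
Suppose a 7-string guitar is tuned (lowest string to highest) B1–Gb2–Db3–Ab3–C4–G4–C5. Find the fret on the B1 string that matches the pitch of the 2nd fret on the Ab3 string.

Fret 2 on Ab3 is MIDI 56 + 2 = 58 (Bb3). On the B1 string (open MIDI 35), that pitch is 58 − 35 = fret 23.

23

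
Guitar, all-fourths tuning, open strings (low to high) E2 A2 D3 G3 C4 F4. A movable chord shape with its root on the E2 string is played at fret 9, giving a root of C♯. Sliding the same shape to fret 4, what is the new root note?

Moving from fret 9 to fret 4 shifts the root by -5 semitones.
C♯ down 5 semitones is G♯.

G♯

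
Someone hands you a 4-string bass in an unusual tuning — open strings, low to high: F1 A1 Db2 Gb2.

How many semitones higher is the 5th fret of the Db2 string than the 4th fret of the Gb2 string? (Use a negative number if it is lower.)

-4 semitones

Db2 at fret 5 → Gb2 (MIDI 42); Gb2 at fret 4 → Bb2 (MIDI 46).
42 − 46 = -4, so the two pitches are 4 semitones apart.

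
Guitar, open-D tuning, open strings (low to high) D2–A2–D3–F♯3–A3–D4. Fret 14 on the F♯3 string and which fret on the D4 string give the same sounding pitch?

F♯3 at fret 14 is F♯3 + 14 semitones = G♯4.
The open D4 string is 8 semitones above the open F♯3, so the same pitch on the D4 string lies at fret 14 − 8 = 6.

6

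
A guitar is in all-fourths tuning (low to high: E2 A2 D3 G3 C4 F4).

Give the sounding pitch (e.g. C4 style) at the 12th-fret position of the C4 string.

C5

The open C4 string plus 12 semitones: C–C#–D–D#–…–A#–B–C.
The walk passes from B into C once, so the octave number goes from 4 to 5.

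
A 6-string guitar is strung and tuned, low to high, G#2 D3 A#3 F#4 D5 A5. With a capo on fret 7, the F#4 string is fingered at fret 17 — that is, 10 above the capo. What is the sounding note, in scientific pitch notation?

The capo raises the open F#4 by 7 semitones to C#5; fretting 10 more gives F#4 + 7 + 10 = F#4 + 17 semitones = B5.

B5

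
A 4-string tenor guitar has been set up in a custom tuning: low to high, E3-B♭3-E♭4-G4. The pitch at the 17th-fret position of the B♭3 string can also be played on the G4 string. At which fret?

8

Fret 17 on B♭3 is MIDI 58 + 17 = 75 (E♭5). On the G4 string (open MIDI 67), that pitch is 75 − 67 = fret 8.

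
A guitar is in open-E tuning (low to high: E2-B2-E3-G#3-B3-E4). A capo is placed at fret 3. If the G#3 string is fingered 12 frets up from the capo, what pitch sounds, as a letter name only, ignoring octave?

B

The capo raises the open G#3 by 3 semitones to B3; fretting 12 more gives G#3 + 3 + 12 = G#3 + 15 semitones, landing on B.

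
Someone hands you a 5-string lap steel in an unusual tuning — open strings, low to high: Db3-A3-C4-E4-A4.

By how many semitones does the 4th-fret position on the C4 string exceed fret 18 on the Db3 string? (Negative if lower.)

-3 semitones

C4 at fret 4 → E4 (MIDI 64); Db3 at fret 18 → G4 (MIDI 67).
64 − 67 = -3, so the two pitches are 3 semitones apart.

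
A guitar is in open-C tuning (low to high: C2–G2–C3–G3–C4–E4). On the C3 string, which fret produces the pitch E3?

4

E3 is 4 semitones above the open C3 (C–C#–D–D#–E), so it sits at fret 4.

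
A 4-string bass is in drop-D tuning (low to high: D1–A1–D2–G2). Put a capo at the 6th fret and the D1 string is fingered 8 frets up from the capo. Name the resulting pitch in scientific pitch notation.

E2

The capo raises the open D1 by 6 semitones to G♯1; fretting 8 more gives D1 + 6 + 8 = D1 + 14 semitones = E2.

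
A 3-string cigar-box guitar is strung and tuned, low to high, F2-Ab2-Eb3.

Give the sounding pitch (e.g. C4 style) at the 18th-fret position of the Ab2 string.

D4

Ab2 is MIDI 44. Adding 18 gives 62, which is D4.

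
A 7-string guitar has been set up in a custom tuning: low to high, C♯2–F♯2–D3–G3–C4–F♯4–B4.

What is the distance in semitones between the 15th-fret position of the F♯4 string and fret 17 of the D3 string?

14 semitones

F♯4 at fret 15 → A5 (MIDI 81); D3 at fret 17 → G4 (MIDI 67).
81 − 67 = 14, so the two pitches are 14 semitones apart, with A5 the higher.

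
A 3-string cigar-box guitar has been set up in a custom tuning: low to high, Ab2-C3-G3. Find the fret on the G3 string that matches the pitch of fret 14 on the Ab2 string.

3

Fret 14 on Ab2 is MIDI 44 + 14 = 58 (Bb3). On the G3 string (open MIDI 55), that pitch is 58 − 55 = fret 3.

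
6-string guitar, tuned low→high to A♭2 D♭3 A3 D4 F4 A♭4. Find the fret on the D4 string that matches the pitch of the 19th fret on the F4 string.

Fret 19 on F4 is MIDI 65 + 19 = 84 (C6). On the D4 string (open MIDI 62), that pitch is 84 − 62 = fret 22.

22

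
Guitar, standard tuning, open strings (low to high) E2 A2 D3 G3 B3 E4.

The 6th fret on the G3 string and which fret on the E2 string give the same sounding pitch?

21

G3 at fret 6 is G3 + 6 semitones = C#4.
The open E2 string is 15 semitones below the open G3, so the same pitch on the E2 string lies at fret 6 + 15 = 21.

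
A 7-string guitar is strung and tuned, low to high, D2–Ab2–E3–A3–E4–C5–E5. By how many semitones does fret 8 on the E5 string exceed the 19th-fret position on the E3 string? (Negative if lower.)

13 semitones

E5 at fret 8 → C6 (MIDI 84); E3 at fret 19 → B4 (MIDI 71).
84 − 71 = 13, so the two pitches are 13 semitones apart.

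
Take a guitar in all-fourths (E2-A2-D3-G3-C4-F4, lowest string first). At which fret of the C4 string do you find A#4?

10

A#4 is 10 semitones above the open C4 (C–C#–D–D#–…–G#–A–A#), so it sits at fret 10.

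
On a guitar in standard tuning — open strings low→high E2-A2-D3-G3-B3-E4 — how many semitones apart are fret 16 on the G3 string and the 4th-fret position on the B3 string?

G3 at fret 16 → B4 (MIDI 71); B3 at fret 4 → D#4 (MIDI 63).
71 − 63 = 8, so the two pitches are 8 semitones apart, with B4 the higher.

8 semitones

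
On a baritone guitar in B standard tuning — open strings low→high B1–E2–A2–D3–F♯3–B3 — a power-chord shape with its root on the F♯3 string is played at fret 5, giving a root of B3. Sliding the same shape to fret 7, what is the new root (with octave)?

C♯4

Moving from fret 5 to fret 7 shifts the root by 2 semitones.
B3 up 2 semitones is C♯4.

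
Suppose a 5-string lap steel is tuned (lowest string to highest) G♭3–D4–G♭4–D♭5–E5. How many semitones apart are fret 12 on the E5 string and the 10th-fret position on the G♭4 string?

12 semitones

E5 at fret 12 → E6 (MIDI 88); G♭4 at fret 10 → E5 (MIDI 76).
88 − 76 = 12, so the two pitches are 12 semitones apart, with E6 the higher.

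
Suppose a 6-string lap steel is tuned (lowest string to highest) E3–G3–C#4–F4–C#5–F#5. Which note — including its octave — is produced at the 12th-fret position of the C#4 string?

C#5

Each fret is one semitone, so C#4 + 12 = C#5.
(Equivalently spelled Db5.)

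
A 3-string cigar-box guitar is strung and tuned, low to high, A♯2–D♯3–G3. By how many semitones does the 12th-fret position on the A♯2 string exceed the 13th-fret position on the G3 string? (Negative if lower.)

A♯2 at fret 12 → A♯3 (MIDI 58); G3 at fret 13 → G♯4 (MIDI 68).
58 − 68 = -10, so the two pitches are 10 semitones apart.

-10 semitones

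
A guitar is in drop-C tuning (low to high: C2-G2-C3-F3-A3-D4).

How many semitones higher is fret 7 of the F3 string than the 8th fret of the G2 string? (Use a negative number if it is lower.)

9 semitones

F3 at fret 7 → C4 (MIDI 60); G2 at fret 8 → D♯3 (MIDI 51).
60 − 51 = 9, so the two pitches are 9 semitones apart.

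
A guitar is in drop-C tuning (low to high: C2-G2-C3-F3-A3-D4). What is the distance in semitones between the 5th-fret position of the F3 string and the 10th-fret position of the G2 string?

5 semitones

F3 at fret 5 → A#3 (MIDI 58); G2 at fret 10 → F3 (MIDI 53).
58 − 53 = 5, so the two pitches are 5 semitones apart, with A#3 the higher.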